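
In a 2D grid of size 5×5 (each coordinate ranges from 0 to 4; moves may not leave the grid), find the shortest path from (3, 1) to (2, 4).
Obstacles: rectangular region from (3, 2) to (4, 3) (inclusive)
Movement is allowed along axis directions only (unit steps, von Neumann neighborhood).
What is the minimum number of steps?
4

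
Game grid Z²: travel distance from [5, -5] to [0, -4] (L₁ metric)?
6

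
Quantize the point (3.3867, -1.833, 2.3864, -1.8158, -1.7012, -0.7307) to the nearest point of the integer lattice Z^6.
(3, -2, 2, -2, -2, -1)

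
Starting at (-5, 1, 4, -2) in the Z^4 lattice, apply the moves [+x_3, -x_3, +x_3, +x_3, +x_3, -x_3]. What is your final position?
(-5, 1, 6, -2)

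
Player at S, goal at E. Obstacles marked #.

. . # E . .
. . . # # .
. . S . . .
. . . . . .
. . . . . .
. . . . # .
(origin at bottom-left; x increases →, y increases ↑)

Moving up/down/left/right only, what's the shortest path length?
7
(one shortest path: (2, 3) → (3, 3) → (4, 3) → (5, 3) → (5, 4) → (5, 5) → (4, 5) → (3, 5))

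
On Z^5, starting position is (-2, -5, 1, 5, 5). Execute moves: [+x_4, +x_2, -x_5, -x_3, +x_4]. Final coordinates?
(-2, -4, 0, 7, 4)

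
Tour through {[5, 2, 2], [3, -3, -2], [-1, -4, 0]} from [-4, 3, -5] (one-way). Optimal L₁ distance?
33
(one optimal route: (-4, 3, -5) → (-1, -4, 0) → (3, -3, -2) → (5, 2, 2))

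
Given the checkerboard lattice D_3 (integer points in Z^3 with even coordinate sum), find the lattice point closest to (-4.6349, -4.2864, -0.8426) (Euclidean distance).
(-5, -4, -1)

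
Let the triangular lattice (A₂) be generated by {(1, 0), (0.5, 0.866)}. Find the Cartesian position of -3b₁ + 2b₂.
(-2, 1.732)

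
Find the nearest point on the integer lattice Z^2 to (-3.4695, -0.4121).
(-3, 0)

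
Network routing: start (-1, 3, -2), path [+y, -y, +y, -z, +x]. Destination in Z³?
(0, 4, -3)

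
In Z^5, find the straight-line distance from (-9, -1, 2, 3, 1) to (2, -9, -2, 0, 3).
14.6287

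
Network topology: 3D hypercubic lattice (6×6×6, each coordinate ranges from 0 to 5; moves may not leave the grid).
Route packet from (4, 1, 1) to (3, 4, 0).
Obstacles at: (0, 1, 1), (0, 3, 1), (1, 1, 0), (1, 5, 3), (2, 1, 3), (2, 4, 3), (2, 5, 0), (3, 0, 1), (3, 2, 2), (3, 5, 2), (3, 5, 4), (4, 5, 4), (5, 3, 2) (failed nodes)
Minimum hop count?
5
(one shortest path: (4, 1, 1) → (3, 1, 1) → (3, 2, 1) → (3, 3, 1) → (3, 4, 1) → (3, 4, 0))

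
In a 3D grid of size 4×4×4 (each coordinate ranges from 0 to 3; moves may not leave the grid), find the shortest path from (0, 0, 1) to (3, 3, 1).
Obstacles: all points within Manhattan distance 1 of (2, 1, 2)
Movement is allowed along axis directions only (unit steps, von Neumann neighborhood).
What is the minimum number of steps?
6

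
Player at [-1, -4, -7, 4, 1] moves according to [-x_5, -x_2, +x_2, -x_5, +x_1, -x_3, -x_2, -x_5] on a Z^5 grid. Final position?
(0, -5, -8, 4, -2)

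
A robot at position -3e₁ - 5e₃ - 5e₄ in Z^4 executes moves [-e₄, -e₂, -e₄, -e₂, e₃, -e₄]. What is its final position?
(-3, -2, -4, -8)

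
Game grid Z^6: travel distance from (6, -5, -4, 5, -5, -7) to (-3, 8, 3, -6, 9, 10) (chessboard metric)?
17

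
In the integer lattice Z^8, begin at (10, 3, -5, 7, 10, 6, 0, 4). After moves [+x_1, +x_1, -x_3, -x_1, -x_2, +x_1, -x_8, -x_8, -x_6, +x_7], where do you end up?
(12, 2, -6, 7, 10, 5, 1, 2)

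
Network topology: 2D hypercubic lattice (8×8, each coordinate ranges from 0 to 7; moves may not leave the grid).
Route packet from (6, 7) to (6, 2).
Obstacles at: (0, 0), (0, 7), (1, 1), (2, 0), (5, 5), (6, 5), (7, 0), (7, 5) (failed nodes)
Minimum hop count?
9
(one shortest path: (6, 7) → (5, 7) → (4, 7) → (4, 6) → (4, 5) → (4, 4) → (5, 4) → (6, 4) → (6, 3) → (6, 2))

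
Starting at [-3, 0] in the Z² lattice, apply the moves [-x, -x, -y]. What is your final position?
(-5, -1)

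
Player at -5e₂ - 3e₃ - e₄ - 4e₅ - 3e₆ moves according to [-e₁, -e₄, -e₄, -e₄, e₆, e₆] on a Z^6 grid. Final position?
(-1, -5, -3, -4, -4, -1)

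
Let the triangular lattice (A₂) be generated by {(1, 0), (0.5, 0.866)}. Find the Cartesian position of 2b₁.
(2, 0)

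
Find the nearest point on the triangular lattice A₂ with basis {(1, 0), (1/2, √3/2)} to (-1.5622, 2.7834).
(-1.5, 2.598)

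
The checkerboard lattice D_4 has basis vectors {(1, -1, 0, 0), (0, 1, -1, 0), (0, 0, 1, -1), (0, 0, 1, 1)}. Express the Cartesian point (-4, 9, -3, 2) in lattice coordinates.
-4b₁ + 5b₂ + 2b₄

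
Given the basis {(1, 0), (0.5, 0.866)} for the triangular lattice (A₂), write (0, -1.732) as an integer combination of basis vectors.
b₁ - 2b₂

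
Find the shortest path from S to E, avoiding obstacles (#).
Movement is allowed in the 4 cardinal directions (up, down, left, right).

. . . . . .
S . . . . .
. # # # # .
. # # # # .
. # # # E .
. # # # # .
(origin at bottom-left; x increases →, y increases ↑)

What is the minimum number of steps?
9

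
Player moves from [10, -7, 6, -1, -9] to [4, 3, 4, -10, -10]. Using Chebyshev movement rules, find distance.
10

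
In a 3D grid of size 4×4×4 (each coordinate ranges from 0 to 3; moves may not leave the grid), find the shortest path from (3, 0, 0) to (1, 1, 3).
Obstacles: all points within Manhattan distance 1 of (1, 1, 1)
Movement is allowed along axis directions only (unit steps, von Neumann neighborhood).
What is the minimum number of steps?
6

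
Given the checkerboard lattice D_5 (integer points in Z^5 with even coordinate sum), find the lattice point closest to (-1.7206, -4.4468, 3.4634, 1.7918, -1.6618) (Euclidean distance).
(-2, -4, 4, 2, -2)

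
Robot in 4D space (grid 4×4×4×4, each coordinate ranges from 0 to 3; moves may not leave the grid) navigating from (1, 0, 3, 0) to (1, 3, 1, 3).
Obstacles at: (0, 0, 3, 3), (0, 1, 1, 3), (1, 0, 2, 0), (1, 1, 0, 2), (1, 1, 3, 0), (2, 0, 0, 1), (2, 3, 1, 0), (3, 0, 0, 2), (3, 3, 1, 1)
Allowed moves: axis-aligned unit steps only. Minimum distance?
8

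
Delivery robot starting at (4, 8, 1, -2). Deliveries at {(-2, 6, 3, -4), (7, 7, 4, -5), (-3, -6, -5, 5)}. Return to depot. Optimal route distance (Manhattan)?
86
(one optimal route: (4, 8, 1, -2) → (7, 7, 4, -5) → (-2, 6, 3, -4) → (-3, -6, -5, 5) → (4, 8, 1, -2))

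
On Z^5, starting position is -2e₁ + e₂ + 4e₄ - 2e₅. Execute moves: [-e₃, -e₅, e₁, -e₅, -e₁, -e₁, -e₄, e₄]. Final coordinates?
(-3, 1, -1, 4, -4)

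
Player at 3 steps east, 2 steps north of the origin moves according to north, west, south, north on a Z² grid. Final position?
(2, 3)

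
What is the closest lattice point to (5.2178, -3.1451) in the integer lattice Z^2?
(5, -3)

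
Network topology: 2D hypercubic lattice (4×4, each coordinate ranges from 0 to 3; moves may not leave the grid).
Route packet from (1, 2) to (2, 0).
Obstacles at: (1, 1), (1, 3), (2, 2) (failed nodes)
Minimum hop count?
5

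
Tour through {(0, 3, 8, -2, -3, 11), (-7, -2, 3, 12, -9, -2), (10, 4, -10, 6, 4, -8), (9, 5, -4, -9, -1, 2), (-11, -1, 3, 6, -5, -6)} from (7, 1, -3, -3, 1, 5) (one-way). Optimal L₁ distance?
175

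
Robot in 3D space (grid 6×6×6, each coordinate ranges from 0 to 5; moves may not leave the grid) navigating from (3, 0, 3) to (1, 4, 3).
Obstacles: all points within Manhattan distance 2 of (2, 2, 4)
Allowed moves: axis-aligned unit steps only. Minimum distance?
8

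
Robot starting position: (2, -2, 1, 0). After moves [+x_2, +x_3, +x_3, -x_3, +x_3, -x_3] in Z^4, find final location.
(2, -1, 2, 0)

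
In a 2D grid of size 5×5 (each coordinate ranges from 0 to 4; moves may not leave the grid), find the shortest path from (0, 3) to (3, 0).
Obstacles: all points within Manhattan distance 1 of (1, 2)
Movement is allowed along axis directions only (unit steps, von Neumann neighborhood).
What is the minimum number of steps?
8
(one shortest path: (0, 3) → (0, 4) → (1, 4) → (2, 4) → (3, 4) → (3, 3) → (3, 2) → (3, 1) → (3, 0))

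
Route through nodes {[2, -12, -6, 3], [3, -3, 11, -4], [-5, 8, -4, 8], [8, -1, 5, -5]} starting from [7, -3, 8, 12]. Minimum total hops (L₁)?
105
(one optimal route: (7, -3, 8, 12) → (8, -1, 5, -5) → (3, -3, 11, -4) → (2, -12, -6, 3) → (-5, 8, -4, 8))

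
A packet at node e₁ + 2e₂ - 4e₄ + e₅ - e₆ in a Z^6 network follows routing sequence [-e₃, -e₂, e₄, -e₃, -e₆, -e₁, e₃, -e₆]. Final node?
(0, 1, -1, -3, 1, -3)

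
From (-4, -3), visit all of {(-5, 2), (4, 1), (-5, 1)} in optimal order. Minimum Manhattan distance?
16
(one optimal route: (-4, -3) → (-5, 2) → (-5, 1) → (4, 1))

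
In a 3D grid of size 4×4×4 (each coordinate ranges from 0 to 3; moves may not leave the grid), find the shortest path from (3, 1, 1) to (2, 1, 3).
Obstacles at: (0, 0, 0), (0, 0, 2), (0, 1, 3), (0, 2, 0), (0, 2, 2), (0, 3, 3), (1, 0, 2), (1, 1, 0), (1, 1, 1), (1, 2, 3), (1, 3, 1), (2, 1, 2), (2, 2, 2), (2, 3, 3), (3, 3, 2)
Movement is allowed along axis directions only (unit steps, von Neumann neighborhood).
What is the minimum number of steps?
3
(one shortest path: (3, 1, 1) → (3, 1, 2) → (3, 1, 3) → (2, 1, 3))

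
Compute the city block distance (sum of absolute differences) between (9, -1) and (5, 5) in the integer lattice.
10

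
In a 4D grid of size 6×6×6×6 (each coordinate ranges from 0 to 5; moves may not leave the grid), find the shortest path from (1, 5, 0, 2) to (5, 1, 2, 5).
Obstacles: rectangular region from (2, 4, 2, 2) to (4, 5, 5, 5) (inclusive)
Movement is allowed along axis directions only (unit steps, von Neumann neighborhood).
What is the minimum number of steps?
13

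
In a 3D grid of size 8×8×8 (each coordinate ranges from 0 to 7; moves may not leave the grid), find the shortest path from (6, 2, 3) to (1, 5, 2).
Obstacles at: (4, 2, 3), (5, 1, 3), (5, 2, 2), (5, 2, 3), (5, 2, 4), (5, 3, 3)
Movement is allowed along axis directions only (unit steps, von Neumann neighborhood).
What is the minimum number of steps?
9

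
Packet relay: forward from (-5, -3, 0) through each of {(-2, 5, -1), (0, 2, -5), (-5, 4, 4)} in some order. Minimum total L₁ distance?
29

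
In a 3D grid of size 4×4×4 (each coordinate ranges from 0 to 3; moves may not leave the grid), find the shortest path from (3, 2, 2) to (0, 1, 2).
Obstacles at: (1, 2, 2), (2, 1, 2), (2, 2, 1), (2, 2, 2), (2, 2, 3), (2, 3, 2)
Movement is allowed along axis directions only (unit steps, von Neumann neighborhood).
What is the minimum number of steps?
6
(one shortest path: (3, 2, 2) → (3, 1, 2) → (3, 0, 2) → (2, 0, 2) → (1, 0, 2) → (0, 0, 2) → (0, 1, 2))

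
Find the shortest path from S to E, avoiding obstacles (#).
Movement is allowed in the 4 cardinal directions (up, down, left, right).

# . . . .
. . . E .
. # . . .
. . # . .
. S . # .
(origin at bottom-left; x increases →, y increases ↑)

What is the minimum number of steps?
7
(one shortest path: (1, 0) → (0, 0) → (0, 1) → (0, 2) → (0, 3) → (1, 3) → (2, 3) → (3, 3))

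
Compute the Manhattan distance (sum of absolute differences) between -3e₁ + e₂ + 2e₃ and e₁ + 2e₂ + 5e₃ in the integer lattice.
8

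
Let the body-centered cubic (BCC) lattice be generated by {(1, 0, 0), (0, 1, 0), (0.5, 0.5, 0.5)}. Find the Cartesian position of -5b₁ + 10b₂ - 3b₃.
(-6.5, 8.5, -1.5)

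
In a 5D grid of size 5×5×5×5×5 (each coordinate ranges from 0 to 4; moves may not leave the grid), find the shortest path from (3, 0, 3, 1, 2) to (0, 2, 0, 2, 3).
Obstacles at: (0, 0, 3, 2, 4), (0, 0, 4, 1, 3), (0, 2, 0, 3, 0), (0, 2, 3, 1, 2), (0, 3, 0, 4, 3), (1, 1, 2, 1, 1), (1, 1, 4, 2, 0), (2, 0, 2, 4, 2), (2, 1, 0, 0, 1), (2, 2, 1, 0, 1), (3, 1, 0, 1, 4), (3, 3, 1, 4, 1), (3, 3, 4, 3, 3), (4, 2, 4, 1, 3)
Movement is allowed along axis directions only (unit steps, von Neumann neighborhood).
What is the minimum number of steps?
10
(one shortest path: (3, 0, 3, 1, 2) → (2, 0, 3, 1, 2) → (1, 0, 3, 1, 2) → (0, 0, 3, 1, 2) → (0, 1, 3, 1, 2) → (0, 1, 2, 1, 2) → (0, 2, 2, 1, 2) → (0, 2, 1, 1, 2) → (0, 2, 0, 1, 2) → (0, 2, 0, 2, 2) → (0, 2, 0, 2, 3))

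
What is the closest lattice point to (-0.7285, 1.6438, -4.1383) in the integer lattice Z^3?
(-1, 2, -4)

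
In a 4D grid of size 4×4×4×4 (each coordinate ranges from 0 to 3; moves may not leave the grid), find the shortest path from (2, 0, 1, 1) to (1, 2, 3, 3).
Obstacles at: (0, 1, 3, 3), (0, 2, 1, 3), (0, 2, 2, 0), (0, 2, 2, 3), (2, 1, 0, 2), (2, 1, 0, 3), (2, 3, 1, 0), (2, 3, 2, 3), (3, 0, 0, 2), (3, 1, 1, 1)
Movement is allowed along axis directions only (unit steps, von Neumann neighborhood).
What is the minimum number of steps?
7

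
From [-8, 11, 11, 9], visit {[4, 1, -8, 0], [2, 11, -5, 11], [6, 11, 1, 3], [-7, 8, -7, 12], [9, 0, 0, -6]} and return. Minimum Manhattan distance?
140
(one optimal route: (-8, 11, 11, 9) → (6, 11, 1, 3) → (9, 0, 0, -6) → (4, 1, -8, 0) → (2, 11, -5, 11) → (-7, 8, -7, 12) → (-8, 11, 11, 9))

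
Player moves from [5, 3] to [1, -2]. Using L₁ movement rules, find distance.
9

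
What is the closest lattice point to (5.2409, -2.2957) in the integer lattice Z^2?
(5, -2)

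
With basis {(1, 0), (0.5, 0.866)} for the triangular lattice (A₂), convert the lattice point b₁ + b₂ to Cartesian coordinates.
(1.5, 0.866)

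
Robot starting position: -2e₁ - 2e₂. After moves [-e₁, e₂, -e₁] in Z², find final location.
(-4, -1)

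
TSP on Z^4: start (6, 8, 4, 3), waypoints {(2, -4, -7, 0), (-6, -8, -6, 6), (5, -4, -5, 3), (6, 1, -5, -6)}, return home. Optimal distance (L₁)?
102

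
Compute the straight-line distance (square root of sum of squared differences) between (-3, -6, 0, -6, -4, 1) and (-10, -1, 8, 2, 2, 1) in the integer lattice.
15.4272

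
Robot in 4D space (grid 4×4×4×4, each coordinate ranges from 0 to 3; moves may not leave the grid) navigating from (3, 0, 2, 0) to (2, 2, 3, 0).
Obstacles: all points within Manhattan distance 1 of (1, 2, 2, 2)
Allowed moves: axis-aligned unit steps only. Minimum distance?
4
(one shortest path: (3, 0, 2, 0) → (2, 0, 2, 0) → (2, 1, 2, 0) → (2, 2, 2, 0) → (2, 2, 3, 0))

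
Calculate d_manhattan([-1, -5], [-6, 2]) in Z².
12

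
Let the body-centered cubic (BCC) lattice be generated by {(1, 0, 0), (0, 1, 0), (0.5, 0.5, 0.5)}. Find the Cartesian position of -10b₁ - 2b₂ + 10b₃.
(-5, 3, 5)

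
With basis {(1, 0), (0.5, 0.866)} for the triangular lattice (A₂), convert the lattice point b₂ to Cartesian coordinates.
(0.5, 0.866)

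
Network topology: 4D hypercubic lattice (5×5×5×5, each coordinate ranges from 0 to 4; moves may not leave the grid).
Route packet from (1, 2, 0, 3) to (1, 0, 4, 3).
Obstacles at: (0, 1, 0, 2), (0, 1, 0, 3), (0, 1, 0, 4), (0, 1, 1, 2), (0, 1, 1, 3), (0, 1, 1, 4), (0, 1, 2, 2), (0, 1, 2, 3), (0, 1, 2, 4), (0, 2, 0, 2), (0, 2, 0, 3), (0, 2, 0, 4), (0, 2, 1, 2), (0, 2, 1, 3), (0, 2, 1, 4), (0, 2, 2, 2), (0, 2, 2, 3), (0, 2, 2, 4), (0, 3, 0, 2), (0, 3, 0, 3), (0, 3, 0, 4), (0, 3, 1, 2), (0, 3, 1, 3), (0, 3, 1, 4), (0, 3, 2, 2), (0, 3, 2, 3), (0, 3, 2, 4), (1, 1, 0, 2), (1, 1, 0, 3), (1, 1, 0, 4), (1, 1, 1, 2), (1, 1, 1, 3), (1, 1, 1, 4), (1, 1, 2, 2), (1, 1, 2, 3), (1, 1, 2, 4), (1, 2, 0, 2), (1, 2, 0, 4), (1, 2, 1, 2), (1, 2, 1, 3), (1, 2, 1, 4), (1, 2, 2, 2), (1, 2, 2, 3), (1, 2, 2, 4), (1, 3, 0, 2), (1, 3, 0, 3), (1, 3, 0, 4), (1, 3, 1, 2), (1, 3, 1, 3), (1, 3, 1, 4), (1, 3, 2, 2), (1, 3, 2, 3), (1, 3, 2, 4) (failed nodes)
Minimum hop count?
8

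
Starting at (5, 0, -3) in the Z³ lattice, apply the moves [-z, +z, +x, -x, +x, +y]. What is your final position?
(6, 1, -3)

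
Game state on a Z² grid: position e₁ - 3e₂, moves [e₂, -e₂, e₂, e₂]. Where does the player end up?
(1, -1)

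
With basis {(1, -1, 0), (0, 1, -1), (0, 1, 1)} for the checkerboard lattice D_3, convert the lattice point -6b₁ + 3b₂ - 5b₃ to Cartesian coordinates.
(-6, 4, -8)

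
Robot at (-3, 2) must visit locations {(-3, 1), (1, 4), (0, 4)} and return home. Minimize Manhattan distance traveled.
14
(one optimal route: (-3, 2) → (-3, 1) → (1, 4) → (0, 4) → (-3, 2))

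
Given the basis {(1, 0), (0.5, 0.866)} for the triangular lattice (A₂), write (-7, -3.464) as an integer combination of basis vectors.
-5b₁ - 4b₂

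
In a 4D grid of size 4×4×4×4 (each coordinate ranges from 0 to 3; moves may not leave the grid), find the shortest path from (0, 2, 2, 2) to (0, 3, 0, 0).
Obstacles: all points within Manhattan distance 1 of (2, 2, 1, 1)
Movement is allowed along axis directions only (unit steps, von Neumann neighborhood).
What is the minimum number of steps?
5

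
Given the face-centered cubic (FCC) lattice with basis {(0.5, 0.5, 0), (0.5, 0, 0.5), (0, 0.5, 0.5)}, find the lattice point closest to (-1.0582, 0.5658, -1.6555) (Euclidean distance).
(-1, 0.5, -1.5)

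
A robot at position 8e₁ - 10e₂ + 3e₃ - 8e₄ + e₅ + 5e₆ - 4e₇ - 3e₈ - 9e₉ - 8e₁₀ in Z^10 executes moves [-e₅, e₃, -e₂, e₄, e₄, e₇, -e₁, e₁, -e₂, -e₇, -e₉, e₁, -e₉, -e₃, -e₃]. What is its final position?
(9, -12, 2, -6, 0, 5, -4, -3, -11, -8)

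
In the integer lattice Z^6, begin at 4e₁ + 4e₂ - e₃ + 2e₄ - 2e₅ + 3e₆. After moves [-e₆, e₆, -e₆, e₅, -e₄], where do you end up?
(4, 4, -1, 1, -1, 2)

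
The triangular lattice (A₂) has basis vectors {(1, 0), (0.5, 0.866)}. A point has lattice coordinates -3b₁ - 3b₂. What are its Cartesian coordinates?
(-4.5, -2.598)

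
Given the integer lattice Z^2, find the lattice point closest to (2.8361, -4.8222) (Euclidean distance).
(3, -5)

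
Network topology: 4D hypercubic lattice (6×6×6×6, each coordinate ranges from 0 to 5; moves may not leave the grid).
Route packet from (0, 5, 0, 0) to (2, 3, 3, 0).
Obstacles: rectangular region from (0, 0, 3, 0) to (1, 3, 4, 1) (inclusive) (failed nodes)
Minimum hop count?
7
(one shortest path: (0, 5, 0, 0) → (1, 5, 0, 0) → (2, 5, 0, 0) → (2, 4, 0, 0) → (2, 3, 0, 0) → (2, 3, 1, 0) → (2, 3, 2, 0) → (2, 3, 3, 0))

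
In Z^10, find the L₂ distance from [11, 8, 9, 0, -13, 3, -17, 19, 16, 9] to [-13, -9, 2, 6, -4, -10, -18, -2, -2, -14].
49.95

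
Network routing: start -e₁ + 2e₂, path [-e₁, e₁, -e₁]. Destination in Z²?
(-2, 2)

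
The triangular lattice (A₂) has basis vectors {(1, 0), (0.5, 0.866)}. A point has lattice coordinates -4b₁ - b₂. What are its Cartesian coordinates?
(-4.5, -0.866)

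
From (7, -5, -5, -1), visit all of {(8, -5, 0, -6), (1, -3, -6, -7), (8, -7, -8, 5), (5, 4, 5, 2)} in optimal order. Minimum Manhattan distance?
78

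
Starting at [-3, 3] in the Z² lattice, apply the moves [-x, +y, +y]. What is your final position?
(-4, 5)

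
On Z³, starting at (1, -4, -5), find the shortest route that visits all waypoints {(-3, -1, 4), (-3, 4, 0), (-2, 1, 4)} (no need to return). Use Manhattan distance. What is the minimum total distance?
27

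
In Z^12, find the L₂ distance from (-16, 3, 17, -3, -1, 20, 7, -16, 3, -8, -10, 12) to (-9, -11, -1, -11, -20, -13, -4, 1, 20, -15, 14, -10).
62.3779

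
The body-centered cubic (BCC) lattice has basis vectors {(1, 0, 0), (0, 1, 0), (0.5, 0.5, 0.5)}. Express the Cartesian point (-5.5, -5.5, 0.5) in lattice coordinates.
-6b₁ - 6b₂ + b₃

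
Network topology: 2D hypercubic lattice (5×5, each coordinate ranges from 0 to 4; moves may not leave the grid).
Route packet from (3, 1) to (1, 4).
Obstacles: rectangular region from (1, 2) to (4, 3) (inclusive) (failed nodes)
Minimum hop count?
7
(one shortest path: (3, 1) → (2, 1) → (1, 1) → (0, 1) → (0, 2) → (0, 3) → (0, 4) → (1, 4))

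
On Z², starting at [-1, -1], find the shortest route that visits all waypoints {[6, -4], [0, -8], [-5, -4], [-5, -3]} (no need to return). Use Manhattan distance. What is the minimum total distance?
26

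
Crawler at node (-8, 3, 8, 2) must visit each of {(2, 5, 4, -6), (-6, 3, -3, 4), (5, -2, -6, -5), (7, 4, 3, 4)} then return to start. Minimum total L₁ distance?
104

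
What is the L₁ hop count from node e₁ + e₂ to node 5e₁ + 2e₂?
5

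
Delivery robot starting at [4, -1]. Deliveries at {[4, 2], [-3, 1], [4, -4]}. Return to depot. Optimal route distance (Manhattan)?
26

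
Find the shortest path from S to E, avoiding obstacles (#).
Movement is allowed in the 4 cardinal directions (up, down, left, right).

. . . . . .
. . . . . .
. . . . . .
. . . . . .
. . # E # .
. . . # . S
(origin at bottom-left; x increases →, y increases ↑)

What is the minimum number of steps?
5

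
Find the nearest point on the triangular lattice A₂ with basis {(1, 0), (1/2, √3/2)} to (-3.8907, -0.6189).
(-3.5, -0.866)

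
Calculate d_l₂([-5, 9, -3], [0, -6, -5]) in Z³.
15.9374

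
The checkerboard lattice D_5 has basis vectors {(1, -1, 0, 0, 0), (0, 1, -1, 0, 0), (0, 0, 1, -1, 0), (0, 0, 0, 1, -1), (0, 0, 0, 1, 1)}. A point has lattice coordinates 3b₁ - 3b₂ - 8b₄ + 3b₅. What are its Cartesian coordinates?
(3, -6, 3, -5, 11)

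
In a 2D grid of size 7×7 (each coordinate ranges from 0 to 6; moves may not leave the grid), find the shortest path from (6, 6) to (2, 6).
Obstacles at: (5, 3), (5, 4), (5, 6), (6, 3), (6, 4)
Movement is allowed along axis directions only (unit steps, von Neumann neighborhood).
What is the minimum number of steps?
6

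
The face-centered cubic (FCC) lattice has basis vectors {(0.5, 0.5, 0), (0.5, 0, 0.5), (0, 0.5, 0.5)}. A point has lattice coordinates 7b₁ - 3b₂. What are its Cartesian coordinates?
(2, 3.5, -1.5)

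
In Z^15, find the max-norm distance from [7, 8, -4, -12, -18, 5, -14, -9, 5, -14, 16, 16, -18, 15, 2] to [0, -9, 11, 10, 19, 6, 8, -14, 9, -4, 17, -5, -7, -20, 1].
37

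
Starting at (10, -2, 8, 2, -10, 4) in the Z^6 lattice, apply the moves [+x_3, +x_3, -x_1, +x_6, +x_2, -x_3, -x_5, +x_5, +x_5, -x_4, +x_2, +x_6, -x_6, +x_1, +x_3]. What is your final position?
(10, 0, 10, 1, -9, 5)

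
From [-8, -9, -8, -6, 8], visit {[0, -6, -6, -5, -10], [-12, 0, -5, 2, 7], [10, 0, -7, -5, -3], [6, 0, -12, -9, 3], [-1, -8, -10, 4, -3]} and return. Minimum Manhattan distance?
162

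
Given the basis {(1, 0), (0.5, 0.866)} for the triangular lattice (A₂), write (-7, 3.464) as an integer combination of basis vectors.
-9b₁ + 4b₂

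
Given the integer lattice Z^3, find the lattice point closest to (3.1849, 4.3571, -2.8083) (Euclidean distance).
(3, 4, -3)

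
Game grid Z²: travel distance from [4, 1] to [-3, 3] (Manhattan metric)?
9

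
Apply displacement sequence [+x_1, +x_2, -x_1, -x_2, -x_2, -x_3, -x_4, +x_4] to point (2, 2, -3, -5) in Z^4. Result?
(2, 1, -4, -5)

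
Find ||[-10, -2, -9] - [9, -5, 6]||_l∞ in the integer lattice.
19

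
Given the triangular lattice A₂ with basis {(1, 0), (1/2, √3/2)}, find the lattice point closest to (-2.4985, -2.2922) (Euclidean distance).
(-2.5, -2.598)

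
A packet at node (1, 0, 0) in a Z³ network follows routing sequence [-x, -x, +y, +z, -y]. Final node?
(-1, 0, 1)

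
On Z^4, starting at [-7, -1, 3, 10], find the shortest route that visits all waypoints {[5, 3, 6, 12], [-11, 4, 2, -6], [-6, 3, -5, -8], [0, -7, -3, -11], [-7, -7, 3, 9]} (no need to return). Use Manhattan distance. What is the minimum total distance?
110
(one optimal route: (-7, -1, 3, 10) → (-7, -7, 3, 9) → (5, 3, 6, 12) → (-11, 4, 2, -6) → (-6, 3, -5, -8) → (0, -7, -3, -11))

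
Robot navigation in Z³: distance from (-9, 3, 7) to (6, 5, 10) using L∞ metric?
15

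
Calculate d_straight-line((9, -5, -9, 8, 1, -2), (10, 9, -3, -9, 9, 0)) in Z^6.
24.2899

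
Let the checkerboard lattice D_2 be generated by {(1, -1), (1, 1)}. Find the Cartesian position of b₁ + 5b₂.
(6, 4)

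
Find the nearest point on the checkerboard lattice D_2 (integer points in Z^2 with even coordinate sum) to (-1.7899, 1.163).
(-1, 1)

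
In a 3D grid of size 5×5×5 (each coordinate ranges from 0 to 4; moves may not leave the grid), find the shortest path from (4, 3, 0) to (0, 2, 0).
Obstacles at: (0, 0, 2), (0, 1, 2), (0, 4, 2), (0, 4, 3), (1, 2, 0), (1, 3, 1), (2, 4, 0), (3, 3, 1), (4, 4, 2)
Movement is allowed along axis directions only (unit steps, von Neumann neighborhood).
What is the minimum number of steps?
5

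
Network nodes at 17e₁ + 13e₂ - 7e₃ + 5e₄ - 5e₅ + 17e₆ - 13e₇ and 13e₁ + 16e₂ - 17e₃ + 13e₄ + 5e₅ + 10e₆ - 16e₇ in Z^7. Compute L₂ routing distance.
18.6279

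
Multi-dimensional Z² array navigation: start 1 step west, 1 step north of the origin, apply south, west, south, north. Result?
(-2, 0)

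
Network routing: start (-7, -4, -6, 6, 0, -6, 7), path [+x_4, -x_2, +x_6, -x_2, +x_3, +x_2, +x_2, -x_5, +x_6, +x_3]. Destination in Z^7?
(-7, -4, -4, 7, -1, -4, 7)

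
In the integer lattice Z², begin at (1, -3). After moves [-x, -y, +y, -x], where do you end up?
(-1, -3)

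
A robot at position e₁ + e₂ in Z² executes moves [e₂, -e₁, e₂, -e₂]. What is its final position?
(0, 2)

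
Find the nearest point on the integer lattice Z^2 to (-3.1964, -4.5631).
(-3, -5)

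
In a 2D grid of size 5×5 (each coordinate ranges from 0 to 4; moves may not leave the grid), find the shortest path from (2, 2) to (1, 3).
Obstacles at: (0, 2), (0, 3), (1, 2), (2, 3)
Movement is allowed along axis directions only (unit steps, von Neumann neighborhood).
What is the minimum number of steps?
6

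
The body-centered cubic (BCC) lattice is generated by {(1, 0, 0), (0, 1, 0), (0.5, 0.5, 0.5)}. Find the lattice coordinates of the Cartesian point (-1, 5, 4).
-5b₁ + b₂ + 8b₃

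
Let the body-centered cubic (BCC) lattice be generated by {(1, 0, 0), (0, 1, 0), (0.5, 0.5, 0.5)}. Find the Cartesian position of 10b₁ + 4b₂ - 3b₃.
(8.5, 2.5, -1.5)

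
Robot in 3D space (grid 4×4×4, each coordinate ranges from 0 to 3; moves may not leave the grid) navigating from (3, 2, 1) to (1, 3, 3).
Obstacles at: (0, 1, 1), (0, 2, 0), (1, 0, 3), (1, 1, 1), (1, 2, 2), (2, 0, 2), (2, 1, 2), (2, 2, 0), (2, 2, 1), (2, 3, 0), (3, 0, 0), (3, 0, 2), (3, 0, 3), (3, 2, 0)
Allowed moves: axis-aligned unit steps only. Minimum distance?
5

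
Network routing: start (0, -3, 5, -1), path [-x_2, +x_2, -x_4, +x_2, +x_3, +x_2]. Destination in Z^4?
(0, -1, 6, -2)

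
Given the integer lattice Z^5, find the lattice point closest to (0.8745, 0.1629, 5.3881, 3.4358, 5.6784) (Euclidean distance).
(1, 0, 5, 3, 6)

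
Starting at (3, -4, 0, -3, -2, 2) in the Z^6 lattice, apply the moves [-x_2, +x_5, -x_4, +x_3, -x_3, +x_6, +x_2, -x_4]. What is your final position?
(3, -4, 0, -5, -1, 3)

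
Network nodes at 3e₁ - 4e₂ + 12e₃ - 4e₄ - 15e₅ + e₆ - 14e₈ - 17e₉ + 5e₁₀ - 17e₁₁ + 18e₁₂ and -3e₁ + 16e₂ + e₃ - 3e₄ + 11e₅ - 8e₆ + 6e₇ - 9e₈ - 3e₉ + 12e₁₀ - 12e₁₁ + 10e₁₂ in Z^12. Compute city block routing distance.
118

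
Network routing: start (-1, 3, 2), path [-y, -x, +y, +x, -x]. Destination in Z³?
(-2, 3, 2)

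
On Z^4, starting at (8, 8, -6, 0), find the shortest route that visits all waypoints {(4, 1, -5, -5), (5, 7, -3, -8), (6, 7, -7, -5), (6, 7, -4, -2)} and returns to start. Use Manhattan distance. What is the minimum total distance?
46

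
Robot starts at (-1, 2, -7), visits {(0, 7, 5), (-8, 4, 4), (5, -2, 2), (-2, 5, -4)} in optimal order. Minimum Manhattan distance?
51
(one optimal route: (-1, 2, -7) → (-2, 5, -4) → (-8, 4, 4) → (0, 7, 5) → (5, -2, 2))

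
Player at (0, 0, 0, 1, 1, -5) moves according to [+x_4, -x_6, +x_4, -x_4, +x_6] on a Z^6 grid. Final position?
(0, 0, 0, 2, 1, -5)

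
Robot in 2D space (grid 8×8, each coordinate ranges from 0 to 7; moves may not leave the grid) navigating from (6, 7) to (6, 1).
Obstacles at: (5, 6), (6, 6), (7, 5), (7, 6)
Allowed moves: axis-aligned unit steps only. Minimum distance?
10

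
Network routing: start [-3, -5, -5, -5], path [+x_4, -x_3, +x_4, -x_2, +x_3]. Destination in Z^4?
(-3, -6, -5, -3)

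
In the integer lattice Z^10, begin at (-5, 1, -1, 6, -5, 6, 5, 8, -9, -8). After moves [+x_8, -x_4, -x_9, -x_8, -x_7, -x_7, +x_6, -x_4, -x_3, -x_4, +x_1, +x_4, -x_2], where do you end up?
(-4, 0, -2, 4, -5, 7, 3, 8, -10, -8)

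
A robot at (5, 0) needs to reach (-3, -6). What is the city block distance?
14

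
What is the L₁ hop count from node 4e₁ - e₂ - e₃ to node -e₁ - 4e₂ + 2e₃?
11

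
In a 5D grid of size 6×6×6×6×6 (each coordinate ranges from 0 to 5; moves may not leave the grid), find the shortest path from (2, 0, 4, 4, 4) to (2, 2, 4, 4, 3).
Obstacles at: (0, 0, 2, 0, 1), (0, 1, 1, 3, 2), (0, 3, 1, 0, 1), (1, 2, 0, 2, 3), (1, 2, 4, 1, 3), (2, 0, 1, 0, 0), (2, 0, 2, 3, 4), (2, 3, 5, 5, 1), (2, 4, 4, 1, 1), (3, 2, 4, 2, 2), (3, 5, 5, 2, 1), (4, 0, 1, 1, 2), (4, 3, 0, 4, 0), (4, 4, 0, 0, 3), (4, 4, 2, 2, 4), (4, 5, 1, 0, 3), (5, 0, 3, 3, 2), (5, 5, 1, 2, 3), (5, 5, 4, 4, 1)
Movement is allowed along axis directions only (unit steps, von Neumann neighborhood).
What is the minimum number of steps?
3
(one shortest path: (2, 0, 4, 4, 4) → (2, 1, 4, 4, 4) → (2, 2, 4, 4, 4) → (2, 2, 4, 4, 3))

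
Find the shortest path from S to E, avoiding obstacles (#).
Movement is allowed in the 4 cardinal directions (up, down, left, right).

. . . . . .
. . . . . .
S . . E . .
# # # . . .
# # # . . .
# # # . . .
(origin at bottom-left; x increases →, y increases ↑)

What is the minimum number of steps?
3
(one shortest path: (0, 3) → (1, 3) → (2, 3) → (3, 3))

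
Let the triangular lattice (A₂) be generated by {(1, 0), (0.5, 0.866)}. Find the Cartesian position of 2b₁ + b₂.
(2.5, 0.866)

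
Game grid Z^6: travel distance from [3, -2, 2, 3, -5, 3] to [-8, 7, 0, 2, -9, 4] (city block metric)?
28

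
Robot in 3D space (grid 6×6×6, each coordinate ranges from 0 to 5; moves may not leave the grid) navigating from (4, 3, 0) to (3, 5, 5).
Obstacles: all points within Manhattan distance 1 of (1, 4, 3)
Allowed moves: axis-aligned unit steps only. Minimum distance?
8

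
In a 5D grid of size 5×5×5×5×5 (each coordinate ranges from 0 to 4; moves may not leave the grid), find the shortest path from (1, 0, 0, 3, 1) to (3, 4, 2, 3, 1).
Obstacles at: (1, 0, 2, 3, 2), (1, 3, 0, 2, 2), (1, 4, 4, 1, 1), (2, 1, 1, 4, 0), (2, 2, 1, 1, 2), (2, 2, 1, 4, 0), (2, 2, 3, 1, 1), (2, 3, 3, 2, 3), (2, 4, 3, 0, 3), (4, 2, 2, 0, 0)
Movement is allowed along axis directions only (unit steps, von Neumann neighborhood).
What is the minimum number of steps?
8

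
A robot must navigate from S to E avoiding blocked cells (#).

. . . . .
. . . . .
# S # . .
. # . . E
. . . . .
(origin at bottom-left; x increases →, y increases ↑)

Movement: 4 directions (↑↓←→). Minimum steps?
6
(one shortest path: (1, 2) → (1, 3) → (2, 3) → (3, 3) → (4, 3) → (4, 2) → (4, 1))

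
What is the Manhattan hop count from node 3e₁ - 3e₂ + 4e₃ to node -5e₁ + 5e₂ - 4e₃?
24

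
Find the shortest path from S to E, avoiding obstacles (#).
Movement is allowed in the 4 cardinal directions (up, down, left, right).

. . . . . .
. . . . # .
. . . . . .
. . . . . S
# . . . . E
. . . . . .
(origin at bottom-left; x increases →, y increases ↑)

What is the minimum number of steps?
1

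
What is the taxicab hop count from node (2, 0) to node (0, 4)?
6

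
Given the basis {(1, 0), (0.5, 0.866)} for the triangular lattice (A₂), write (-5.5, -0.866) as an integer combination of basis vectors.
-5b₁ - b₂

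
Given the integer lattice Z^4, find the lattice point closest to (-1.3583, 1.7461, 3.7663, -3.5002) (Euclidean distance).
(-1, 2, 4, -4)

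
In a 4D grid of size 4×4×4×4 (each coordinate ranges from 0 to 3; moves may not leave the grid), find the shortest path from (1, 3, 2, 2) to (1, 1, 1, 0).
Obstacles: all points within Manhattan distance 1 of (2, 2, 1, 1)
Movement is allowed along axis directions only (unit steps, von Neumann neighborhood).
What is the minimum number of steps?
5
(one shortest path: (1, 3, 2, 2) → (1, 2, 2, 2) → (1, 1, 2, 2) → (1, 1, 1, 2) → (1, 1, 1, 1) → (1, 1, 1, 0))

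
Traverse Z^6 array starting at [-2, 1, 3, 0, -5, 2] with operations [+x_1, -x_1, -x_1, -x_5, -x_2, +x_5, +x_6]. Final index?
(-3, 0, 3, 0, -5, 3)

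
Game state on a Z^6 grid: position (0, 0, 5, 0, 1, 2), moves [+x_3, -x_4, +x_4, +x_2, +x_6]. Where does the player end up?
(0, 1, 6, 0, 1, 3)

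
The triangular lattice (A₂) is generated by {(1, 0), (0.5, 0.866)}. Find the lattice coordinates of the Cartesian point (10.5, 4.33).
8b₁ + 5b₂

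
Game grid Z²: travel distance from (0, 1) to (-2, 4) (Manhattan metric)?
5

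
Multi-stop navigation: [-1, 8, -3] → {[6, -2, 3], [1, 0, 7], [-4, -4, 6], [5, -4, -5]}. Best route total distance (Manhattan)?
52
(one optimal route: (-1, 8, -3) → (5, -4, -5) → (6, -2, 3) → (1, 0, 7) → (-4, -4, 6))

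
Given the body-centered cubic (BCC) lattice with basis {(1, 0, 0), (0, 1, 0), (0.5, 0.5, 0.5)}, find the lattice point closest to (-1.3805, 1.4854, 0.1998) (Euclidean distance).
(-1.5, 1.5, 0.5)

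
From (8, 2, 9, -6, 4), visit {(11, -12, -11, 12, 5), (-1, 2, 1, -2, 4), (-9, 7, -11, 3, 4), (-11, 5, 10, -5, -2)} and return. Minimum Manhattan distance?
192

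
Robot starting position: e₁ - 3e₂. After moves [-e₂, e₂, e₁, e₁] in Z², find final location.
(3, -3)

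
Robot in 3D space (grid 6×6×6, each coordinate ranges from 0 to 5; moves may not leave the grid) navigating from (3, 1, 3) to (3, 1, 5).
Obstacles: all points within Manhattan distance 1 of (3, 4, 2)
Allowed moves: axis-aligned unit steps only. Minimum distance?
2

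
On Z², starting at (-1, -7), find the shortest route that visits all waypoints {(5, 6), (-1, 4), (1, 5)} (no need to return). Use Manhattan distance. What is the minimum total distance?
19
(one optimal route: (-1, -7) → (-1, 4) → (1, 5) → (5, 6))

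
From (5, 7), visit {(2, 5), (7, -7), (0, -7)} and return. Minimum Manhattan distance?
42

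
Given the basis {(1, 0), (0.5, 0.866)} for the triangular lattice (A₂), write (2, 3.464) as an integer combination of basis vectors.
4b₂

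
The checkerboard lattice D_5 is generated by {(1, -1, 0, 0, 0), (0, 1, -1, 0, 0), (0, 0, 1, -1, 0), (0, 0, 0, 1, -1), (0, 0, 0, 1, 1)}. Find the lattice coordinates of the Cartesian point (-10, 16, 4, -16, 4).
-10b₁ + 6b₂ + 10b₃ - 5b₄ - b₅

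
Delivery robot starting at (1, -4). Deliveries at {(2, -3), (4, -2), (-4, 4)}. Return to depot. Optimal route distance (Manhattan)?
32
(one optimal route: (1, -4) → (2, -3) → (4, -2) → (-4, 4) → (1, -4))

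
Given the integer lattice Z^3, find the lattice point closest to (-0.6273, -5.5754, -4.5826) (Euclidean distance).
(-1, -6, -5)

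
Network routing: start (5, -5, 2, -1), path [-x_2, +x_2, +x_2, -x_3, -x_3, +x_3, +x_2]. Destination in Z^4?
(5, -3, 1, -1)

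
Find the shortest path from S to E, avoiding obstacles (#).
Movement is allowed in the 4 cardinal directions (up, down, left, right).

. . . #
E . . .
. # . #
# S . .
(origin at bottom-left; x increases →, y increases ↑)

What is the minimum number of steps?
5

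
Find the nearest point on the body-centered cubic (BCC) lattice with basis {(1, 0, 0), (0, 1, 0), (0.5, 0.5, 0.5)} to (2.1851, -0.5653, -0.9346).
(2, -1, -1)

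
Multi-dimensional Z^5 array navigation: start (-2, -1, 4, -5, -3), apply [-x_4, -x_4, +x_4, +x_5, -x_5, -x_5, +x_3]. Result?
(-2, -1, 5, -6, -4)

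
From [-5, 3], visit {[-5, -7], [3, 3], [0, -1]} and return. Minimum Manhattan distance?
36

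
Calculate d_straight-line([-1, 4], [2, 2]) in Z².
3.60555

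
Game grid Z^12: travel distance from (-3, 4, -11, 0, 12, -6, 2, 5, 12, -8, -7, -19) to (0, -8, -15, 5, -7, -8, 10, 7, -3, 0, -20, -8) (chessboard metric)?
19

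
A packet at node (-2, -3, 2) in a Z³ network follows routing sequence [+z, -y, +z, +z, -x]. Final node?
(-3, -4, 5)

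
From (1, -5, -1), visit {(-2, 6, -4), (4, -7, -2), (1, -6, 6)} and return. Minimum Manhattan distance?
58
(one optimal route: (1, -5, -1) → (-2, 6, -4) → (4, -7, -2) → (1, -6, 6) → (1, -5, -1))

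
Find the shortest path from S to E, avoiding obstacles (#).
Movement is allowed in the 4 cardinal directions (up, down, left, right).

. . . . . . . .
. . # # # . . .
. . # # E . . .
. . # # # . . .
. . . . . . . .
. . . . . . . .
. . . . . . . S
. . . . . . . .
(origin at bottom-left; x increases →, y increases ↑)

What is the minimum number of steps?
7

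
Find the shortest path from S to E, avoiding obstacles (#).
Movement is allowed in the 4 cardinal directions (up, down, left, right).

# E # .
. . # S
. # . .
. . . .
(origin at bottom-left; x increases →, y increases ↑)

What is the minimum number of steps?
9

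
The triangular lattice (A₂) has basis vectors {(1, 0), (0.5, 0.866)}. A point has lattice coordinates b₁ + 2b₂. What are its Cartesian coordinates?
(2, 1.732)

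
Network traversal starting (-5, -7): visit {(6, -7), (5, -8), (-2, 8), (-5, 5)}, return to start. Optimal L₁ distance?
54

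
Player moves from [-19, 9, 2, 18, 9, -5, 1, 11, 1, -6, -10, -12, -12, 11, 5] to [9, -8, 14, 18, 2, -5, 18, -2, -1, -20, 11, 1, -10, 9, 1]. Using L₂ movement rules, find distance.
50.5767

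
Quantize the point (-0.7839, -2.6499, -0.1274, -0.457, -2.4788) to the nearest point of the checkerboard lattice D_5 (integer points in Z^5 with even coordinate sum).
(-1, -3, 0, 0, -2)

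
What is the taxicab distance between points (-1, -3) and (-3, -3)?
2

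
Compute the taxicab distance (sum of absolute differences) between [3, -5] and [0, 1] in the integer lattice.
9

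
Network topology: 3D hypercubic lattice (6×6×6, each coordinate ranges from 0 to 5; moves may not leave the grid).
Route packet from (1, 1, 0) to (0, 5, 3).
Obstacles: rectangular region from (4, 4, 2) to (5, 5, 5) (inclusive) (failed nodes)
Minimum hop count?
8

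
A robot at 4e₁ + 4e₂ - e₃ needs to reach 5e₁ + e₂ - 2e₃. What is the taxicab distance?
5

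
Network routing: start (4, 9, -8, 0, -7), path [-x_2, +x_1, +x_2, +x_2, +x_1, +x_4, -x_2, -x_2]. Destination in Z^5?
(6, 8, -8, 1, -7)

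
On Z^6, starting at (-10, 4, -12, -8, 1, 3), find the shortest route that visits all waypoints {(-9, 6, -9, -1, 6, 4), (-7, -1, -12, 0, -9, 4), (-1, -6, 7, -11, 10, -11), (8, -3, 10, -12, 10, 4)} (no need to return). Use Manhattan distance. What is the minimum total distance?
146
(one optimal route: (-10, 4, -12, -8, 1, 3) → (-7, -1, -12, 0, -9, 4) → (-9, 6, -9, -1, 6, 4) → (8, -3, 10, -12, 10, 4) → (-1, -6, 7, -11, 10, -11))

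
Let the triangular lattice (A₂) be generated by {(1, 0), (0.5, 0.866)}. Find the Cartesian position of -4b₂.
(-2, -3.464)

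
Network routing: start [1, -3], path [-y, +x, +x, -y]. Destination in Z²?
(3, -5)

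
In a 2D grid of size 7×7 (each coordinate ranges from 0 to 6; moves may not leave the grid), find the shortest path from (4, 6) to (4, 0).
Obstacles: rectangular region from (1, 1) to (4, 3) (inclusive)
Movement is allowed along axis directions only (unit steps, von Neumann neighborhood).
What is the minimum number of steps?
8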